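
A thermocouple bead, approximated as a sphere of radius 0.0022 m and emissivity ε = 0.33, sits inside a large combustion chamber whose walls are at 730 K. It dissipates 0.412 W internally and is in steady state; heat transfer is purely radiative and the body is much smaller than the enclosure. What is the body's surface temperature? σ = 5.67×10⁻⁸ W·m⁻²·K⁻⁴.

For a small grey body in a large enclosure, net radiated power = εσA(T⁴ − T_w⁴).
Steady state: P = εσA(T⁴ − T_w⁴) with A = 4πr² = 6.082×10⁻⁵ m².
T⁴ = P/(εσA) + T_w⁴ = 0.412/(0.33·5.67×10⁻⁸·6.082×10⁻⁵) + (730)⁴
    = 3.620×10¹¹ + 2.840×10¹¹ = 6.460×10¹¹ K⁴.

T ≈ 897 K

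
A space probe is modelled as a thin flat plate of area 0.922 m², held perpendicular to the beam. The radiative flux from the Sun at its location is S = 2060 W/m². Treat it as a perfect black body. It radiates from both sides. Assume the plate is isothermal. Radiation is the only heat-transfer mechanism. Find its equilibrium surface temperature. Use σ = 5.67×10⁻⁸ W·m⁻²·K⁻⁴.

T ≈ 367 K

At equilibrium, absorbed power = emitted power.
Absorbing cross-section = A = 0.9220 m²; emitting surface = 2A = 1.844 m² (ratio 2).
S·A_cross = εσ·A_surf·T⁴  ⇒  T⁴ = S/(2σ).
T⁴ = 1.00·2060/(2·5.67×10⁻⁸) = 1.817×10¹⁰ K⁴.
T = (1.817×10¹⁰)^(1/4).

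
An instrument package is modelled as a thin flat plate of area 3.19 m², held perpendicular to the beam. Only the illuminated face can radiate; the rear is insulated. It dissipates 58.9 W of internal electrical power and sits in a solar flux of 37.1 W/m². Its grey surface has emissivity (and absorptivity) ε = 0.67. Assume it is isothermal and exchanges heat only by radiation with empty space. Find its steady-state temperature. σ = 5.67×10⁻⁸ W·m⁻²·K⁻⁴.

At steady state, absorbed solar power + internal power = radiated power.
Absorbed: α·S·A_cross = 0.67·37.1·3.190 = 79.29 W (cross-section A).
Total input = 79.29 + 58.9 = 138.2 W.
Radiated: εσ·A_surf·T⁴ with A_surf = A = 3.190 m².
T⁴ = 138.2/(0.67·5.67×10⁻⁸·3.190) = 1.140×10⁹ K⁴.

T ≈ 184 K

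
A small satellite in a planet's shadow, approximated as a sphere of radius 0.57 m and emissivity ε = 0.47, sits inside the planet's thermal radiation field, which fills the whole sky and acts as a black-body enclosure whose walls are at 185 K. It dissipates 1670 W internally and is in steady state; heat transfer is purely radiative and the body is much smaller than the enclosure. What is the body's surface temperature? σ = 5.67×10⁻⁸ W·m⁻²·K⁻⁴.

For a small grey body in a large enclosure, net radiated power = εσA(T⁴ − T_w⁴).
Steady state: P = εσA(T⁴ − T_w⁴) with A = 4πr² = 4.083 m².
T⁴ = P/(εσA) + T_w⁴ = 1670/(0.47·5.67×10⁻⁸·4.083) + (185)⁴
    = 1.535×10¹⁰ + 1.171×10⁹ = 1.652×10¹⁰ K⁴.

T ≈ 359 K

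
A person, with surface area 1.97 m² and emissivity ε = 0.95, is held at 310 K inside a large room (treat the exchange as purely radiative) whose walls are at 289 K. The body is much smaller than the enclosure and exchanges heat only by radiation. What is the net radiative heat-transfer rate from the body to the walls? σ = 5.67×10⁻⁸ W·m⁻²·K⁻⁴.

P_net ≈ 240 W

For a small grey body in a large enclosure: P_net = εσA(T_body⁴ − T_wall⁴).
A = 1.97 m²; T_body⁴ − T_wall⁴ = 9.235×10⁹ − 6.976×10⁹ = 2.259×10⁹ K⁴.
|P_net| = 0.95·5.67×10⁻⁸·1.970·2.259×10⁹.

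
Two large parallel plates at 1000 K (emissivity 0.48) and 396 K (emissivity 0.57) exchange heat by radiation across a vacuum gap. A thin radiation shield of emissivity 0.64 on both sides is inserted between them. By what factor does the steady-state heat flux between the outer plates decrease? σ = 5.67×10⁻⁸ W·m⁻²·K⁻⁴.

factor ≈ 1.75

Without shield: q₀ = σΔ(T⁴)/(1/ε₁+1/ε₂−1) with denominator 2.838.
With shield the two gaps are in series; the resistances add: (1/ε₁+1/ε_s−1)+(1/ε_s+1/ε₂−1) = 2.646+2.317 = 4.963.
Heat-flux ratio q₀/q = 4.963/2.838.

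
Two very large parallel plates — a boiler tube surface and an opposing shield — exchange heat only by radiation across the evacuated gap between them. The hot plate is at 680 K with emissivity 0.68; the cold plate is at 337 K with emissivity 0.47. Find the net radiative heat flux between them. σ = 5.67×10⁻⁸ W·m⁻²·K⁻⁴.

q ≈ 4380 W/m²

For two infinite grey parallel plates, q = σ(T₁⁴ − T₂⁴)/(1/ε₁ + 1/ε₂ − 1).
T₁⁴ − T₂⁴ = 2.138×10¹¹ − 1.290×10¹⁰ = 2.009×10¹¹ K⁴.
1/ε₁ + 1/ε₂ − 1 = 1.471 + 2.128 − 1 = 2.598.
q = 5.67×10⁻⁸ × 2.009×10¹¹ / 2.598.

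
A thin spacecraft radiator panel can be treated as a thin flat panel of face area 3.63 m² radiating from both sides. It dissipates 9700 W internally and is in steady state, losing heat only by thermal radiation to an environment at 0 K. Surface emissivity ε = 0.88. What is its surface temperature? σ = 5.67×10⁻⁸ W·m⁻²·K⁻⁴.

T ≈ 405 K

Steady state: internal power = radiated power, P = εσA T⁴.
Radiating area A = 2·3.63 = 7.260 m².
T⁴ = P/(εσA) = 9700/(0.88·5.67×10⁻⁸·7.260) = 2.678×10¹⁰ K⁴.
T = (2.678×10¹⁰)^(1/4).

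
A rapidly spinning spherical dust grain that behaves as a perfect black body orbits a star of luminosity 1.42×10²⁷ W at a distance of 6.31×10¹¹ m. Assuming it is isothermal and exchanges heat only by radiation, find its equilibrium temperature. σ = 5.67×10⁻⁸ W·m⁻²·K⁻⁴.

T ≈ 188 K

First find the stellar flux at distance d: S = L/(4πd²) = 1.42×10²⁷/(4π·(6.31×10¹¹)²) = 283.8 W/m².
For an isothermal sphere, absorbed (1−a)S·πr² = emitted σ·4πr²·T⁴, so T⁴ = (1−a)S/(4σ).
T⁴ = 1.00·283.8/(4·5.67×10⁻⁸) = 1.251×10⁹ K⁴.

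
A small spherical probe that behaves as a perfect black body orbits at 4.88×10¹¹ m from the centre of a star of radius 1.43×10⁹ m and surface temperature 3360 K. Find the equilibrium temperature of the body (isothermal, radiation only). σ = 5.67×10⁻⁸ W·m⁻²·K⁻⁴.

The star's surface emits σT_*⁴; at distance d the flux is S = σT_*⁴(R_*/d)².
S = 5.67×10⁻⁸·(3360)⁴·(1.43×10⁹/4.88×10¹¹)² = 62.05 W/m².
For an isothermal sphere T⁴ = (1−a)S/(4σ) = 2.736×10⁸ K⁴.

T ≈ 129 K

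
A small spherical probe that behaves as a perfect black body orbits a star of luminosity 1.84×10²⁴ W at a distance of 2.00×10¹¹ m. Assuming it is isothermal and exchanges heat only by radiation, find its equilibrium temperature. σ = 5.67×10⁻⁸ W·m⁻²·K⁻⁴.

First find the stellar flux at distance d: S = L/(4πd²) = 1.84×10²⁴/(4π·(2.00×10¹¹)²) = 3.661 W/m².
For an isothermal sphere, absorbed (1−a)S·πr² = emitted σ·4πr²·T⁴, so T⁴ = (1−a)S/(4σ).
T⁴ = 1.00·3.661/(4·5.67×10⁻⁸) = 1.614×10⁷ K⁴.

T ≈ 63.4 K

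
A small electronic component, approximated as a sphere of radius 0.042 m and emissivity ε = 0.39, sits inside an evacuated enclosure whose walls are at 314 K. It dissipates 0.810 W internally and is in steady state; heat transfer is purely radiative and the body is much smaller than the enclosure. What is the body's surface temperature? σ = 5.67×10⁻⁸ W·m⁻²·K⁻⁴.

T ≈ 327 K

For a small grey body in a large enclosure, net radiated power = εσA(T⁴ − T_w⁴).
Steady state: P = εσA(T⁴ − T_w⁴) with A = 4πr² = 0.02217 m².
T⁴ = P/(εσA) + T_w⁴ = 0.810/(0.39·5.67×10⁻⁸·0.02217) + (314)⁴
    = 1.652×10⁹ + 9.721×10⁹ = 1.137×10¹⁰ K⁴.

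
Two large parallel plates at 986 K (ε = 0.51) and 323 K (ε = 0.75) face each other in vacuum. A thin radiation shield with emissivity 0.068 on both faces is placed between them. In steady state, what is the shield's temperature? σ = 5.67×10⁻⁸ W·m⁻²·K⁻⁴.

In steady state the net flux on the hot side equals that on the cold side.
σ(T₁⁴−T_s⁴)/D₁ = σ(T_s⁴−T₂⁴)/D₂, with D₁ = 1/ε₁+1/ε_s−1 = 15.67, D₂ = 1/ε_s+1/ε₂−1 = 15.04.
Solve for T_s⁴: T_s⁴ = (D₂·T₁⁴ + D₁·T₂⁴)/(D₁+D₂) = 4.685×10¹¹ K⁴.

T_s ≈ 827 K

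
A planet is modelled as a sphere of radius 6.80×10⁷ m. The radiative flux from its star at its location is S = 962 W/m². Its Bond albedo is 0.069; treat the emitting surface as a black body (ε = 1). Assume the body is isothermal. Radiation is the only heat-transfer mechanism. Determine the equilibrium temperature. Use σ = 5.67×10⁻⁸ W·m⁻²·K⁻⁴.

At equilibrium, absorbed power = emitted power.
Absorbing cross-section = πr² = 1.453×10¹⁶ m²; emitting surface = 4πr² = 5.811×10¹⁶ m² (ratio 4).
(1−a)S·A_cross = εσ·A_surf·T⁴  ⇒  T⁴ = (1−a)S/(4σ).
T⁴ = 0.931·962/(4·5.67×10⁻⁸) = 3.949×10⁹ K⁴.
T = (3.949×10⁹)^(1/4).

T ≈ 251 K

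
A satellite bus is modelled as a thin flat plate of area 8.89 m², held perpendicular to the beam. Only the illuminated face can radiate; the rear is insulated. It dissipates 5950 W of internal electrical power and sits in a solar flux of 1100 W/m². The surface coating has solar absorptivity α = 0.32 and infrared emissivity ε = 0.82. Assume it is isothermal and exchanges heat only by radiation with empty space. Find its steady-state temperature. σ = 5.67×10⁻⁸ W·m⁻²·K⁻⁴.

T ≈ 385 K

At steady state, absorbed solar power + internal power = radiated power.
Absorbed: α·S·A_cross = 0.32·1100·8.890 = 3129 W (cross-section A).
Total input = 3129 + 5950 = 9079 W.
Radiated: εσ·A_surf·T⁴ with A_surf = A = 8.890 m².
T⁴ = 9079/(0.82·5.67×10⁻⁸·8.890) = 2.197×10¹⁰ K⁴.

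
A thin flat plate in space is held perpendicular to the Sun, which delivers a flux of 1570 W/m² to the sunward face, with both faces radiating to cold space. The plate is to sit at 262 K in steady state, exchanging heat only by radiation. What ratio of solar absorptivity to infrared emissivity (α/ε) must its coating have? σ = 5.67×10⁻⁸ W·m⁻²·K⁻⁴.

Balance: αS·A = εσ·2A·T⁴ ⇒ α/ε = 2σT⁴/S.
α/ε = 2·5.67×10⁻⁸·(262)⁴/1570 = 2·5.67×10⁻⁸·4.712×10⁹/1570.

α/ε ≈ 0.340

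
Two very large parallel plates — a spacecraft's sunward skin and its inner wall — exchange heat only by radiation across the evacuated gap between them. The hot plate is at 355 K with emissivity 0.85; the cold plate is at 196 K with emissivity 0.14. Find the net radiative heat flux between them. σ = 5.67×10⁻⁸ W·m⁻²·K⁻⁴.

q ≈ 112 W/m²

For two infinite grey parallel plates, q = σ(T₁⁴ − T₂⁴)/(1/ε₁ + 1/ε₂ − 1).
T₁⁴ − T₂⁴ = 1.588×10¹⁰ − 1.476×10⁹ = 1.441×10¹⁰ K⁴.
1/ε₁ + 1/ε₂ − 1 = 1.176 + 7.143 − 1 = 7.319.
q = 5.67×10⁻⁸ × 1.441×10¹⁰ / 7.319.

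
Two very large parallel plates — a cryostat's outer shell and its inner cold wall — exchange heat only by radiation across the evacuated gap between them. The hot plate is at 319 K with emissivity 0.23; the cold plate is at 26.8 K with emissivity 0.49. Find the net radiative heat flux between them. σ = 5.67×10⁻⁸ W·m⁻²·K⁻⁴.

For two infinite grey parallel plates, q = σ(T₁⁴ − T₂⁴)/(1/ε₁ + 1/ε₂ − 1).
T₁⁴ − T₂⁴ = 1.036×10¹⁰ − 5.159×10⁵ = 1.035×10¹⁰ K⁴.
1/ε₁ + 1/ε₂ − 1 = 4.348 + 2.041 − 1 = 5.389.
q = 5.67×10⁻⁸ × 1.035×10¹⁰ / 5.389.

q ≈ 109 W/m²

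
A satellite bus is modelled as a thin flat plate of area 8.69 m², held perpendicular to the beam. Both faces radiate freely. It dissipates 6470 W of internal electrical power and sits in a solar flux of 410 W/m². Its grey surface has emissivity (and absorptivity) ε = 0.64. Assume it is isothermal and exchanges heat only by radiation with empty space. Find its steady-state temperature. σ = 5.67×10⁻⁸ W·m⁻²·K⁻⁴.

T ≈ 343 K

At steady state, absorbed solar power + internal power = radiated power.
Absorbed: α·S·A_cross = 0.64·410·8.690 = 2280 W (cross-section A).
Total input = 2280 + 6470 = 8750 W.
Radiated: εσ·A_surf·T⁴ with A_surf = 2A = 17.38 m².
T⁴ = 8750/(0.64·5.67×10⁻⁸·17.38) = 1.387×10¹⁰ K⁴.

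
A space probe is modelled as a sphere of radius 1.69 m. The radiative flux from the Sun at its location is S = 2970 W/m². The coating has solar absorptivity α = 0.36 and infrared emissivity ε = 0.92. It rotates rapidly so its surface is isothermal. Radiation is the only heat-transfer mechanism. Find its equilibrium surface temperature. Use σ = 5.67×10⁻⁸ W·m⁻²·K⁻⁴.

At equilibrium, absorbed power = emitted power.
Absorbing cross-section = πr² = 8.973 m²; emitting surface = 4πr² = 35.89 m² (ratio 4).
αS·A_cross = εσ·A_surf·T⁴  ⇒  T⁴ = αS/(ε·4σ).
T⁴ = 0.360·2970/(0.92·4·5.67×10⁻⁸) = 5.124×10⁹ K⁴.
T = (5.124×10⁹)^(1/4).

T ≈ 268 K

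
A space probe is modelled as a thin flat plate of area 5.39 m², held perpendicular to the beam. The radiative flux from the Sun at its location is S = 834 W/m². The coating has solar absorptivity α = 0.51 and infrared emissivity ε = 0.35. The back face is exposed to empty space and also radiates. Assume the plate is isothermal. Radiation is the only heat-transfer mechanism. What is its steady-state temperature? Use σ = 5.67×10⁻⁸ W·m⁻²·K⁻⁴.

T ≈ 322 K

At equilibrium, absorbed power = emitted power.
Absorbing cross-section = A = 5.390 m²; emitting surface = 2A = 10.78 m² (ratio 2).
αS·A_cross = εσ·A_surf·T⁴  ⇒  T⁴ = αS/(ε·2σ).
T⁴ = 0.510·834/(0.35·2·5.67×10⁻⁸) = 1.072×10¹⁰ K⁴.
T = (1.072×10¹⁰)^(1/4).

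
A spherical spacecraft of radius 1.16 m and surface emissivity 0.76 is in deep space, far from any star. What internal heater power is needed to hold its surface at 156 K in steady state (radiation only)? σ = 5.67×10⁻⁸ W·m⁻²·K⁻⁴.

P = εσ·4πr²·T⁴.
4πr² = 16.91 m²; T⁴ = 5.922×10⁸ K⁴.
P = 0.76·5.67×10⁻⁸·16.91·5.922×10⁸.

P ≈ 432 W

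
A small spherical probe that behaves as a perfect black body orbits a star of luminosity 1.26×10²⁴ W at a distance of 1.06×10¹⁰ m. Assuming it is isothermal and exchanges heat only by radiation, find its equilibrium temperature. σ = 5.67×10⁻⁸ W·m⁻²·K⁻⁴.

T ≈ 250 K

First find the stellar flux at distance d: S = L/(4πd²) = 1.26×10²⁴/(4π·(1.06×10¹⁰)²) = 892.4 W/m².
For an isothermal sphere, absorbed (1−a)S·πr² = emitted σ·4πr²·T⁴, so T⁴ = (1−a)S/(4σ).
T⁴ = 1.00·892.4/(4·5.67×10⁻⁸) = 3.935×10⁹ K⁴.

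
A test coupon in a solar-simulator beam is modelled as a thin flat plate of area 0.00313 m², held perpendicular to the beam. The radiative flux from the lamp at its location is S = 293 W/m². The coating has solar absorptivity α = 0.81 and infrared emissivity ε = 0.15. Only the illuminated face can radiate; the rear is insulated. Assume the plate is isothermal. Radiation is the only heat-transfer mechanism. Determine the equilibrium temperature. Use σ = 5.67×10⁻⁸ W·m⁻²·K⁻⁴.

At equilibrium, absorbed power = emitted power.
Absorbing cross-section = A = 0.003130 m²; emitting surface = A = 0.003130 m² (ratio 1).
αS·A_cross = εσ·A_surf·T⁴  ⇒  T⁴ = αS/(ε·1σ).
T⁴ = 0.810·293/(0.15·1·5.67×10⁻⁸) = 2.790×10¹⁰ K⁴.
T = (2.790×10¹⁰)^(1/4).

T ≈ 409 K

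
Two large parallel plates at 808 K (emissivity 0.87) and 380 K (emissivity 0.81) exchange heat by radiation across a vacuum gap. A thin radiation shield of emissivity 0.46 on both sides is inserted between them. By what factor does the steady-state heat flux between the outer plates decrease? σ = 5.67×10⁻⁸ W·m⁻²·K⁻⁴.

Without shield: q₀ = σΔ(T⁴)/(1/ε₁+1/ε₂−1) with denominator 1.384.
With shield the two gaps are in series; the resistances add: (1/ε₁+1/ε_s−1)+(1/ε_s+1/ε₂−1) = 2.323+2.408 = 4.732.
Heat-flux ratio q₀/q = 4.732/1.384.

factor ≈ 3.42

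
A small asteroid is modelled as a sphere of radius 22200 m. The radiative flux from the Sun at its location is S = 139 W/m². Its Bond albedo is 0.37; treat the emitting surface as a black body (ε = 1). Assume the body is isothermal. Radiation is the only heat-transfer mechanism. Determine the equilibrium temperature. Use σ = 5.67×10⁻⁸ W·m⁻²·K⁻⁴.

T ≈ 140 K

At equilibrium, absorbed power = emitted power.
Absorbing cross-section = πr² = 1.548×10⁹ m²; emitting surface = 4πr² = 6.193×10⁹ m² (ratio 4).
(1−a)S·A_cross = εσ·A_surf·T⁴  ⇒  T⁴ = (1−a)S/(4σ).
T⁴ = 0.630·139/(4·5.67×10⁻⁸) = 3.861×10⁸ K⁴.
T = (3.861×10⁸)^(1/4).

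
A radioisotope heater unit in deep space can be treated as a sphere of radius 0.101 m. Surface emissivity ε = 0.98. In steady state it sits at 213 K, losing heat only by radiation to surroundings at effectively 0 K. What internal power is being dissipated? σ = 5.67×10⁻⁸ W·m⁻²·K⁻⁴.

Steady state: P = εσA T⁴.
A = 4πr² = 0.1282 m²; T⁴ = (213)⁴ = 2.058×10⁹ K⁴.
P = 0.98 × 5.67×10⁻⁸ × 0.1282 × 2.058×10⁹.

P ≈ 14.7 W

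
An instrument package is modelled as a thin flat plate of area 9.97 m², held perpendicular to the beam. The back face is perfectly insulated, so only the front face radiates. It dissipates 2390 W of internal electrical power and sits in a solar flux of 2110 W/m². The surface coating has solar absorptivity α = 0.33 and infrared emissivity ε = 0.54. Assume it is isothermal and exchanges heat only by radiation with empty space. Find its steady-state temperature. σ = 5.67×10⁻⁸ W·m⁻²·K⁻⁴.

At steady state, absorbed solar power + internal power = radiated power.
Absorbed: α·S·A_cross = 0.33·2110·9.970 = 6942 W (cross-section A).
Total input = 6942 + 2390 = 9332 W.
Radiated: εσ·A_surf·T⁴ with A_surf = A = 9.970 m².
T⁴ = 9332/(0.54·5.67×10⁻⁸·9.970) = 3.057×10¹⁰ K⁴.

T ≈ 418 K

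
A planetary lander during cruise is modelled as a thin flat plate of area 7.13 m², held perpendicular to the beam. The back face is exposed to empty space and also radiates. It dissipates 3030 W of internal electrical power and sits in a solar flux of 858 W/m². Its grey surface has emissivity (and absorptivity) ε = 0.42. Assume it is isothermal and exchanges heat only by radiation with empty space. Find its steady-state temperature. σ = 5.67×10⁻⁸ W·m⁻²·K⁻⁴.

At steady state, absorbed solar power + internal power = radiated power.
Absorbed: α·S·A_cross = 0.42·858·7.130 = 2569 W (cross-section A).
Total input = 2569 + 3030 = 5599 W.
Radiated: εσ·A_surf·T⁴ with A_surf = 2A = 14.26 m².
T⁴ = 5599/(0.42·5.67×10⁻⁸·14.26) = 1.649×10¹⁰ K⁴.

T ≈ 358 K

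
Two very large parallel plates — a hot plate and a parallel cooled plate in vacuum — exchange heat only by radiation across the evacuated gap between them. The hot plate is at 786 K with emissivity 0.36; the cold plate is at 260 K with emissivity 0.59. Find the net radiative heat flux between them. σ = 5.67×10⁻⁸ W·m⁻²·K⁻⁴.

For two infinite grey parallel plates, q = σ(T₁⁴ − T₂⁴)/(1/ε₁ + 1/ε₂ − 1).
T₁⁴ − T₂⁴ = 3.817×10¹¹ − 4.570×10⁹ = 3.771×10¹¹ K⁴.
1/ε₁ + 1/ε₂ − 1 = 2.778 + 1.695 − 1 = 3.473.
q = 5.67×10⁻⁸ × 3.771×10¹¹ / 3.473.

q ≈ 6160 W/m²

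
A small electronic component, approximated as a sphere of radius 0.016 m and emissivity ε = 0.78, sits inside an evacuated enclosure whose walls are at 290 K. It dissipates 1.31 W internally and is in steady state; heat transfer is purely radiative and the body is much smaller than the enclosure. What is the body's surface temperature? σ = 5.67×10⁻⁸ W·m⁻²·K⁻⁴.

T ≈ 357 K

For a small grey body in a large enclosure, net radiated power = εσA(T⁴ − T_w⁴).
Steady state: P = εσA(T⁴ − T_w⁴) with A = 4πr² = 0.003217 m².
T⁴ = P/(εσA) + T_w⁴ = 1.31/(0.78·5.67×10⁻⁸·0.003217) + (290)⁴
    = 9.208×10⁹ + 7.073×10⁹ = 1.628×10¹⁰ K⁴.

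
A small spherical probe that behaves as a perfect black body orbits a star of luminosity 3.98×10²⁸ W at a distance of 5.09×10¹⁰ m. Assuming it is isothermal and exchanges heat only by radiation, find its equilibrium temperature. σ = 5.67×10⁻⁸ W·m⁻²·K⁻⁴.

T ≈ 1520 K

First find the stellar flux at distance d: S = L/(4πd²) = 3.98×10²⁸/(4π·(5.09×10¹⁰)²) = 1.222×10⁶ W/m².
For an isothermal sphere, absorbed (1−a)S·πr² = emitted σ·4πr²·T⁴, so T⁴ = (1−a)S/(4σ).
T⁴ = 1.00·1.222×10⁶/(4·5.67×10⁻⁸) = 5.390×10¹² K⁴.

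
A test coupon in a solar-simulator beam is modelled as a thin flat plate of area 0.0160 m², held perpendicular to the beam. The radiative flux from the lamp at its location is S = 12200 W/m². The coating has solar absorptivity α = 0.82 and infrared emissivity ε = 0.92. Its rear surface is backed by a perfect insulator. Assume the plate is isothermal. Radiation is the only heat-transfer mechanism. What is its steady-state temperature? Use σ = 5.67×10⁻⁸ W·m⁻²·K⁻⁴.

T ≈ 662 K

At equilibrium, absorbed power = emitted power.
Absorbing cross-section = A = 0.01600 m²; emitting surface = A = 0.01600 m² (ratio 1).
αS·A_cross = εσ·A_surf·T⁴  ⇒  T⁴ = αS/(ε·1σ).
T⁴ = 0.820·12200/(0.92·1·5.67×10⁻⁸) = 1.918×10¹¹ K⁴.
T = (1.918×10¹¹)^(1/4).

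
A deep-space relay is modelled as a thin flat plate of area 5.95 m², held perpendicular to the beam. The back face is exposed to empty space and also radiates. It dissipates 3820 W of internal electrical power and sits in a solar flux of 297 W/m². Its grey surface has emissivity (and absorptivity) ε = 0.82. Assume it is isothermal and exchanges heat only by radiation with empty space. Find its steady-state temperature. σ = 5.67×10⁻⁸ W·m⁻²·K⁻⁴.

At steady state, absorbed solar power + internal power = radiated power.
Absorbed: α·S·A_cross = 0.82·297·5.950 = 1449 W (cross-section A).
Total input = 1449 + 3820 = 5269 W.
Radiated: εσ·A_surf·T⁴ with A_surf = 2A = 11.90 m².
T⁴ = 5269/(0.82·5.67×10⁻⁸·11.90) = 9.523×10⁹ K⁴.

T ≈ 312 K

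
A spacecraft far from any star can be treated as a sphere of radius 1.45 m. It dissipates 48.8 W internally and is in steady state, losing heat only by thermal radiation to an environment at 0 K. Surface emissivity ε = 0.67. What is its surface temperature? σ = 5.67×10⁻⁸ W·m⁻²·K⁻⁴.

T ≈ 83.5 K

Steady state: internal power = radiated power, P = εσA T⁴.
Radiating area A = 4πr² = 26.42 m².
T⁴ = P/(εσA) = 48.8/(0.67·5.67×10⁻⁸·26.42) = 4.862×10⁷ K⁴.
T = (4.862×10⁷)^(1/4).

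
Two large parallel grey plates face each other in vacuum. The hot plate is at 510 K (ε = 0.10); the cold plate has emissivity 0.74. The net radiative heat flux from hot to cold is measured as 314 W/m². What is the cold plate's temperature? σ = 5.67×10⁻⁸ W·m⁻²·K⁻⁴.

T₂ ≈ 319 K

q = σ(T₁⁴ − T₂⁴)/(1/ε₁ + 1/ε₂ − 1); denominator = 10.35.
T₂⁴ = T₁⁴ − q·(1/ε₁+1/ε₂−1)/σ = 6.765×10¹⁰ − 314·10.35/5.67×10⁻⁸
    = 1.033×10¹⁰ K⁴.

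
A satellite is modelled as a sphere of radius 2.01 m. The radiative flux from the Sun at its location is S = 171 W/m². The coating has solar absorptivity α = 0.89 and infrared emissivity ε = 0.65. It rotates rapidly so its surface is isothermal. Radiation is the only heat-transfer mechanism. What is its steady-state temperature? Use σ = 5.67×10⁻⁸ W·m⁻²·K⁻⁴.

T ≈ 179 K

At equilibrium, absorbed power = emitted power.
Absorbing cross-section = πr² = 12.69 m²; emitting surface = 4πr² = 50.77 m² (ratio 4).
αS·A_cross = εσ·A_surf·T⁴  ⇒  T⁴ = αS/(ε·4σ).
T⁴ = 0.890·171/(0.65·4·5.67×10⁻⁸) = 1.032×10⁹ K⁴.
T = (1.032×10⁹)^(1/4).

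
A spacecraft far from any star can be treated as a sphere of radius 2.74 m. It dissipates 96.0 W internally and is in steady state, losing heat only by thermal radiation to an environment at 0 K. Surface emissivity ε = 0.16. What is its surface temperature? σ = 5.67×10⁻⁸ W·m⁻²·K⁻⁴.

Steady state: internal power = radiated power, P = εσA T⁴.
Radiating area A = 4πr² = 94.34 m².
T⁴ = P/(εσA) = 96.0/(0.16·5.67×10⁻⁸·94.34) = 1.122×10⁸ K⁴.
T = (1.122×10⁸)^(1/4).

T ≈ 103 K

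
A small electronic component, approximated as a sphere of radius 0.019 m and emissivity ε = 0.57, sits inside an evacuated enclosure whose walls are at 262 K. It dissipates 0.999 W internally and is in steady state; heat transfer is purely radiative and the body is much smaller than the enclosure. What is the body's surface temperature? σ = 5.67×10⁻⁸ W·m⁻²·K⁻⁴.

For a small grey body in a large enclosure, net radiated power = εσA(T⁴ − T_w⁴).
Steady state: P = εσA(T⁴ − T_w⁴) with A = 4πr² = 0.004536 m².
T⁴ = P/(εσA) + T_w⁴ = 0.999/(0.57·5.67×10⁻⁸·0.004536) + (262)⁴
    = 6.814×10⁹ + 4.712×10⁹ = 1.153×10¹⁰ K⁴.

T ≈ 328 K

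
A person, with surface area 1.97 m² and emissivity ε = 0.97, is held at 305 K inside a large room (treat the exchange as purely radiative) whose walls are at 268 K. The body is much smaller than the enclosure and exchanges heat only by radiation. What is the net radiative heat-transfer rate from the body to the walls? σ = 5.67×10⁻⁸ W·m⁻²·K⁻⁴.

For a small grey body in a large enclosure: P_net = εσA(T_body⁴ − T_wall⁴).
A = 1.97 m²; T_body⁴ − T_wall⁴ = 8.654×10⁹ − 5.159×10⁹ = 3.495×10⁹ K⁴.
|P_net| = 0.97·5.67×10⁻⁸·1.970·3.495×10⁹.

P_net ≈ 379 W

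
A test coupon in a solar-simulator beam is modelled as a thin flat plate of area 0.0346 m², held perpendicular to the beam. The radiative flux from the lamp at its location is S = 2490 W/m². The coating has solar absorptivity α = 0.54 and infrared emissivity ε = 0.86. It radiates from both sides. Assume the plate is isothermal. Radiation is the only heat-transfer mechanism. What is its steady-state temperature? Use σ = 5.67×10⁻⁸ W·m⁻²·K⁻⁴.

T ≈ 343 K

At equilibrium, absorbed power = emitted power.
Absorbing cross-section = A = 0.03460 m²; emitting surface = 2A = 0.06920 m² (ratio 2).
αS·A_cross = εσ·A_surf·T⁴  ⇒  T⁴ = αS/(ε·2σ).
T⁴ = 0.540·2490/(0.86·2·5.67×10⁻⁸) = 1.379×10¹⁰ K⁴.
T = (1.379×10¹⁰)^(1/4).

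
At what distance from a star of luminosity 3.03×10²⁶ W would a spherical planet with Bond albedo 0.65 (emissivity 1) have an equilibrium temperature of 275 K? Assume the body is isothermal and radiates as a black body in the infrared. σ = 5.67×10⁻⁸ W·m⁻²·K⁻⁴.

For an isothermal black-emitting sphere, (1−a)S·πr² = σ·4πr²·T⁴ ⇒ S = 4σT⁴/(1−a).
S = 4·5.67×10⁻⁸·(275)⁴/0.350 = 3706 W/m².
Flux falls as S = L/(4πd²), so d = √(L/(4πS)) = √(3.03×10²⁶/(4π·3706)).

d ≈ 8.07×10¹⁰ m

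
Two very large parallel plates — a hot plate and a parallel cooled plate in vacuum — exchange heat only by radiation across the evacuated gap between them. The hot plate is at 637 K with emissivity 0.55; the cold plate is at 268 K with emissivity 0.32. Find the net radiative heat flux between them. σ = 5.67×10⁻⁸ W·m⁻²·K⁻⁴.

For two infinite grey parallel plates, q = σ(T₁⁴ − T₂⁴)/(1/ε₁ + 1/ε₂ − 1).
T₁⁴ − T₂⁴ = 1.646×10¹¹ − 5.159×10⁹ = 1.595×10¹¹ K⁴.
1/ε₁ + 1/ε₂ − 1 = 1.818 + 3.125 − 1 = 3.943.
q = 5.67×10⁻⁸ × 1.595×10¹¹ / 3.943.

q ≈ 2290 W/m²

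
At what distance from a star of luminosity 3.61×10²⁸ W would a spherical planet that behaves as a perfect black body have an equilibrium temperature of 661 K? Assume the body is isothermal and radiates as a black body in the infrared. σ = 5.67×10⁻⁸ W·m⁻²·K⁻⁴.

d ≈ 2.58×10¹¹ m

For an isothermal black-emitting sphere, (1−a)S·πr² = σ·4πr²·T⁴ ⇒ S = 4σT⁴/(1−a).
S = 4·5.67×10⁻⁸·(661)⁴/1.00 = 43300 W/m².
Flux falls as S = L/(4πd²), so d = √(L/(4πS)) = √(3.61×10²⁸/(4π·43300)).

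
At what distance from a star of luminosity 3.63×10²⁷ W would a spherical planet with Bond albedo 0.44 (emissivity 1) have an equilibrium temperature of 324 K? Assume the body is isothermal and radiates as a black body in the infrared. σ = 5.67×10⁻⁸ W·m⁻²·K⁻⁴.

For an isothermal black-emitting sphere, (1−a)S·πr² = σ·4πr²·T⁴ ⇒ S = 4σT⁴/(1−a).
S = 4·5.67×10⁻⁸·(324)⁴/0.560 = 4463 W/m².
Flux falls as S = L/(4πd²), so d = √(L/(4πS)) = √(3.63×10²⁷/(4π·4463)).

d ≈ 2.54×10¹¹ m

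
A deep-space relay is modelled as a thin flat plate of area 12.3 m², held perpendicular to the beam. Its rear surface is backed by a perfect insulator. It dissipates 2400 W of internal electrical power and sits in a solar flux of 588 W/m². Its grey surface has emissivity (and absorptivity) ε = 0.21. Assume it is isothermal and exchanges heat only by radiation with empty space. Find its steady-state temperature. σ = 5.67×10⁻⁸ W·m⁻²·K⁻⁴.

At steady state, absorbed solar power + internal power = radiated power.
Absorbed: α·S·A_cross = 0.21·588·12.30 = 1519 W (cross-section A).
Total input = 1519 + 2400 = 3919 W.
Radiated: εσ·A_surf·T⁴ with A_surf = A = 12.30 m².
T⁴ = 3919/(0.21·5.67×10⁻⁸·12.30) = 2.676×10¹⁰ K⁴.

T ≈ 404 K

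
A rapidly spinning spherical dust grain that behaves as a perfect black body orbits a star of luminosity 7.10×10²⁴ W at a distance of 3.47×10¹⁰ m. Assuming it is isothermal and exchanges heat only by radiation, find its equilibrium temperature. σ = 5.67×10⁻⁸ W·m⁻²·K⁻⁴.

First find the stellar flux at distance d: S = L/(4πd²) = 7.10×10²⁴/(4π·(3.47×10¹⁰)²) = 469.2 W/m².
For an isothermal sphere, absorbed (1−a)S·πr² = emitted σ·4πr²·T⁴, so T⁴ = (1−a)S/(4σ).
T⁴ = 1.00·469.2/(4·5.67×10⁻⁸) = 2.069×10⁹ K⁴.

T ≈ 213 K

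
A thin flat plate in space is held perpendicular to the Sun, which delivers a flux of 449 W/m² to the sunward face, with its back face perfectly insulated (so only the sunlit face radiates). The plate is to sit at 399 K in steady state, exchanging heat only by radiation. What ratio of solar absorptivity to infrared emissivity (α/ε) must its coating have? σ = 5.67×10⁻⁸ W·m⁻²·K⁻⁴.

Balance: αS·A = εσ·1A·T⁴ ⇒ α/ε = σT⁴/S.
α/ε = 5.67×10⁻⁸·(399)⁴/449 = 5.67×10⁻⁸·2.534×10¹⁰/449.

α/ε ≈ 3.20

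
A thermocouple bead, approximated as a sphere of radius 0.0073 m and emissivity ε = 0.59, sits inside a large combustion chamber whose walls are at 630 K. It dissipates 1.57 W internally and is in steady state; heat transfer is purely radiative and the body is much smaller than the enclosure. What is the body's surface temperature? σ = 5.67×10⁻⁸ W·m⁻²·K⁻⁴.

For a small grey body in a large enclosure, net radiated power = εσA(T⁴ − T_w⁴).
Steady state: P = εσA(T⁴ − T_w⁴) with A = 4πr² = 6.697×10⁻⁴ m².
T⁴ = P/(εσA) + T_w⁴ = 1.57/(0.59·5.67×10⁻⁸·6.697×10⁻⁴) + (630)⁴
    = 7.008×10¹⁰ + 1.575×10¹¹ = 2.276×10¹¹ K⁴.

T ≈ 691 K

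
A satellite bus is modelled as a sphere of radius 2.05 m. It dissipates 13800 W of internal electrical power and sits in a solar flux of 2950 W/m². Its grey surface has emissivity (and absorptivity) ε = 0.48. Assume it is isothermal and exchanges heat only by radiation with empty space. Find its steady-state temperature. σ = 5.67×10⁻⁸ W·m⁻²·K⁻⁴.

At steady state, absorbed solar power + internal power = radiated power.
Absorbed: α·S·A_cross = 0.48·2950·13.20 = 18690 W (cross-section πr²).
Total input = 18690 + 13800 = 32490 W.
Radiated: εσ·A_surf·T⁴ with A_surf = 4πr² = 52.81 m².
T⁴ = 32490/(0.48·5.67×10⁻⁸·52.81) = 2.261×10¹⁰ K⁴.

T ≈ 388 K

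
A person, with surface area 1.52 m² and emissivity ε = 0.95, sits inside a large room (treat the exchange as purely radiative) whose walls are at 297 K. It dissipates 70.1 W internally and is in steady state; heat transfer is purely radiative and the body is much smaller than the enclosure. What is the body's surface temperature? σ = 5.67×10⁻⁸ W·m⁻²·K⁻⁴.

T ≈ 305 K

For a small grey body in a large enclosure, net radiated power = εσA(T⁴ − T_w⁴).
Steady state: P = εσA(T⁴ − T_w⁴) with A = 1.52 m².
T⁴ = P/(εσA) + T_w⁴ = 70.1/(0.95·5.67×10⁻⁸·1.520) + (297)⁴
    = 8.562×10⁸ + 7.781×10⁹ = 8.637×10⁹ K⁴.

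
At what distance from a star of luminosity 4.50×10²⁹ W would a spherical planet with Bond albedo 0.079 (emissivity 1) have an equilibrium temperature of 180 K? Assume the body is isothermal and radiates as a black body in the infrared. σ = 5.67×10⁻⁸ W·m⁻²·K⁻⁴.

d ≈ 1.18×10¹³ m

For an isothermal black-emitting sphere, (1−a)S·πr² = σ·4πr²·T⁴ ⇒ S = 4σT⁴/(1−a).
S = 4·5.67×10⁻⁸·(180)⁴/0.921 = 258.5 W/m².
Flux falls as S = L/(4πd²), so d = √(L/(4πS)) = √(4.50×10²⁹/(4π·258.5)).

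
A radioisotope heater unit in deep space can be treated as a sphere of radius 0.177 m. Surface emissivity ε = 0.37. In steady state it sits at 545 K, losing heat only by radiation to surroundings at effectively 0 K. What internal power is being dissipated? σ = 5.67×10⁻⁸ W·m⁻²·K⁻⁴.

P ≈ 729 W

Steady state: P = εσA T⁴.
A = 4πr² = 0.3937 m²; T⁴ = (545)⁴ = 8.822×10¹⁰ K⁴.
P = 0.37 × 5.67×10⁻⁸ × 0.3937 × 8.822×10¹⁰.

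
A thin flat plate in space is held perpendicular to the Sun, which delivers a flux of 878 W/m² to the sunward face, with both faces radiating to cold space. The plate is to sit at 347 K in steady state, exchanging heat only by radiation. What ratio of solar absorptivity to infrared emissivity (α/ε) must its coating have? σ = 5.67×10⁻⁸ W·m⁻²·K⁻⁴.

α/ε ≈ 1.87

Balance: αS·A = εσ·2A·T⁴ ⇒ α/ε = 2σT⁴/S.
α/ε = 2·5.67×10⁻⁸·(347)⁴/878 = 2·5.67×10⁻⁸·1.450×10¹⁰/878.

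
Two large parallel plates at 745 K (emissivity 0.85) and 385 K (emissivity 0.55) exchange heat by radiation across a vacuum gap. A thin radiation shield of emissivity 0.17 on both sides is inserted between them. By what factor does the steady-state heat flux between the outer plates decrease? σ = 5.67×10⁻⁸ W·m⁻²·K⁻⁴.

Without shield: q₀ = σΔ(T⁴)/(1/ε₁+1/ε₂−1) with denominator 1.995.
With shield the two gaps are in series; the resistances add: (1/ε₁+1/ε_s−1)+(1/ε_s+1/ε₂−1) = 6.059+6.701 = 12.76.
Heat-flux ratio q₀/q = 12.76/1.995.

factor ≈ 6.40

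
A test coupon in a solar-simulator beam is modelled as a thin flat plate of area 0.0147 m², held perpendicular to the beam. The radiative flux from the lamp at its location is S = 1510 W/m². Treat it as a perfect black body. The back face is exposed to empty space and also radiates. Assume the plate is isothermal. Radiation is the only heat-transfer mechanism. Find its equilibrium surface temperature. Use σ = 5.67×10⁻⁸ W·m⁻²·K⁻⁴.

At equilibrium, absorbed power = emitted power.
Absorbing cross-section = A = 0.01470 m²; emitting surface = 2A = 0.02940 m² (ratio 2).
S·A_cross = εσ·A_surf·T⁴  ⇒  T⁴ = S/(2σ).
T⁴ = 1.00·1510/(2·5.67×10⁻⁸) = 1.332×10¹⁰ K⁴.
T = (1.332×10¹⁰)^(1/4).

T ≈ 340 K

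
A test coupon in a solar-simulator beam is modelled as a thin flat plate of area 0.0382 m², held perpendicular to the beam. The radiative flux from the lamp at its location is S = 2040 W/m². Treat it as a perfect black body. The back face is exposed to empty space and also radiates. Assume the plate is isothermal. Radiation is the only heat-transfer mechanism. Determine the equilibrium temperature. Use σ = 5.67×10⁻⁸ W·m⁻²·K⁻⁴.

At equilibrium, absorbed power = emitted power.
Absorbing cross-section = A = 0.03820 m²; emitting surface = 2A = 0.07640 m² (ratio 2).
S·A_cross = εσ·A_surf·T⁴  ⇒  T⁴ = S/(2σ).
T⁴ = 1.00·2040/(2·5.67×10⁻⁸) = 1.799×10¹⁰ K⁴.
T = (1.799×10¹⁰)^(1/4).

T ≈ 366 K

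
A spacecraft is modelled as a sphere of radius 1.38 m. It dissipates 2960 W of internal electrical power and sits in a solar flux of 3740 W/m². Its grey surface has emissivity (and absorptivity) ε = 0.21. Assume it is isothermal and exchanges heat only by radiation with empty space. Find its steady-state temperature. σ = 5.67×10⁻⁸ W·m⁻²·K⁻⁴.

T ≈ 405 K

At steady state, absorbed solar power + internal power = radiated power.
Absorbed: α·S·A_cross = 0.21·3740·5.983 = 4699 W (cross-section πr²).
Total input = 4699 + 2960 = 7659 W.
Radiated: εσ·A_surf·T⁴ with A_surf = 4πr² = 23.93 m².
T⁴ = 7659/(0.21·5.67×10⁻⁸·23.93) = 2.688×10¹⁰ K⁴.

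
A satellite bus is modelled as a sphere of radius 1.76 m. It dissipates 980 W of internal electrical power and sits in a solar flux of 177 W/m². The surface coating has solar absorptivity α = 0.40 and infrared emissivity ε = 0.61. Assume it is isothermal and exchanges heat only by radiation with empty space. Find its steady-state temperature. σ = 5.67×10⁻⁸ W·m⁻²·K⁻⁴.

T ≈ 188 K

At steady state, absorbed solar power + internal power = radiated power.
Absorbed: α·S·A_cross = 0.40·177·9.731 = 689.0 W (cross-section πr²).
Total input = 689.0 + 980 = 1669 W.
Radiated: εσ·A_surf·T⁴ with A_surf = 4πr² = 38.93 m².
T⁴ = 1669/(0.61·5.67×10⁻⁸·38.93) = 1.240×10⁹ K⁴.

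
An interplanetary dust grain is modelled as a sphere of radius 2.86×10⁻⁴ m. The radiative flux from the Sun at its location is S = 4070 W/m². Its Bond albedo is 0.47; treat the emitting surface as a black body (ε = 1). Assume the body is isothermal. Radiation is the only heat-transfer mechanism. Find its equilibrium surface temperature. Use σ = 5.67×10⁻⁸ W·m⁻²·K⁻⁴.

T ≈ 312 K

At equilibrium, absorbed power = emitted power.
Absorbing cross-section = πr² = 2.570×10⁻⁷ m²; emitting surface = 4πr² = 1.028×10⁻⁶ m² (ratio 4).
(1−a)S·A_cross = εσ·A_surf·T⁴  ⇒  T⁴ = (1−a)S/(4σ).
T⁴ = 0.530·4070/(4·5.67×10⁻⁸) = 9.511×10⁹ K⁴.
T = (9.511×10⁹)^(1/4).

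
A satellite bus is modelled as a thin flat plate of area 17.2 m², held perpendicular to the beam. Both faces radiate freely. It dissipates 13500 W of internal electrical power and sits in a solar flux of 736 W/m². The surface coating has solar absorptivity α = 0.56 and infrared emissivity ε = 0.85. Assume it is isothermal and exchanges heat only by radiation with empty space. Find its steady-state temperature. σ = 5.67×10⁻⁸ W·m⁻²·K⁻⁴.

T ≈ 334 K

At steady state, absorbed solar power + internal power = radiated power.
Absorbed: α·S·A_cross = 0.56·736·17.20 = 7089 W (cross-section A).
Total input = 7089 + 13500 = 20590 W.
Radiated: εσ·A_surf·T⁴ with A_surf = 2A = 34.40 m².
T⁴ = 20590/(0.85·5.67×10⁻⁸·34.40) = 1.242×10¹⁰ K⁴.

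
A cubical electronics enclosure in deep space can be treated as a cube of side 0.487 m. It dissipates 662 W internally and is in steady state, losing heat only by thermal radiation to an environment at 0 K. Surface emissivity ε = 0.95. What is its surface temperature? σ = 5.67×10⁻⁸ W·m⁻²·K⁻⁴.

Steady state: internal power = radiated power, P = εσA T⁴.
Radiating area A = 6L² = 1.423 m².
T⁴ = P/(εσA) = 662/(0.95·5.67×10⁻⁸·1.423) = 8.637×10⁹ K⁴.
T = (8.637×10⁹)^(1/4).

T ≈ 305 K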